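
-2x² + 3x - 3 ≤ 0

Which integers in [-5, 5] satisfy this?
Over all integers in [-5, 5], LHS − RHS is largest at x = 1, where it equals -2:
x = 1: LHS = -2·1² + 3·1 - 3 = -2; -2 ≤ 0 — holds
At the ends of the range:
x = -5: LHS = -2·(-5)² + 3·(-5) - 3 = -68; -68 ≤ 0 — holds
x = 5: LHS = -2·5² + 3·5 - 3 = -38; -38 ≤ 0 — holds
Hence LHS − RHS is never positive, i.e. LHS ≤ RHS throughout, so the relation holds for every integer in [-5, 5].

Answer: All integers in [-5, 5]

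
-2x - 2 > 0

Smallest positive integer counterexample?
Testing positive integers:
x = 1: LHS = -2·1 - 2 = -4; -4 > 0 — FAILS  ← smallest positive counterexample

Answer: x = 1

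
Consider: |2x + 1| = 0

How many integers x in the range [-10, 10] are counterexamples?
Counterexamples in [-10, 10]: {-10, -9, -8, -7, -6, -5, -4, -3, -2, -1, 0, 1, 2, 3, 4, 5, 6, 7, 8, 9, 10}.

Counting them gives 21 values.

Answer: 21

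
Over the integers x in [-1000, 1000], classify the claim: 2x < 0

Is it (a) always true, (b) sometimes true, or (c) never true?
Holds at x = -1: LHS = 2·(-1) = -2; -2 < 0 — holds
Fails at x = 0: LHS = 2·0 = 0; 0 < 0 — FAILS
It is satisfied by some integers in the range but not all.

Answer: Sometimes true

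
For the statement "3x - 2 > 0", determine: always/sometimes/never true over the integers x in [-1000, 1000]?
Holds at x = 1: LHS = 3·1 - 2 = 1; 1 > 0 — holds
Fails at x = 0: LHS = 3·0 - 2 = -2; -2 > 0 — FAILS
It is satisfied by some integers in the range but not all.

Answer: Sometimes true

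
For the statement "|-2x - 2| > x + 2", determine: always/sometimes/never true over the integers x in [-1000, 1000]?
Holds at x = 1: LHS = |-2·1 - 2| = |-4| = 4, RHS = 1 + 2 = 3; 4 > 3 — holds
Fails at x = 0: LHS = |-2·0 - 2| = |-2| = 2, RHS = 0 + 2 = 2; 2 > 2 — FAILS
It is satisfied by some integers in the range but not all.

Answer: Sometimes true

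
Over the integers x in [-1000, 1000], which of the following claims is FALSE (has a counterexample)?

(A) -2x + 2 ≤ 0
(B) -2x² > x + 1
(A) x = 0: LHS = -2·0 + 2 = 2; 2 ≤ 0 — FAILS
(B) x = 0: LHS = -2·0² = 0, RHS = 0 + 1 = 1; 0 > 1 — FAILS

Answer: Both A and B are false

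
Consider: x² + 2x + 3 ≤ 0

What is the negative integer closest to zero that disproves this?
Testing negative integers from -1 downward:
x = -1: LHS = (-1)² + 2·(-1) + 3 = 2; 2 ≤ 0 — FAILS  ← closest negative counterexample to 0

Answer: x = -1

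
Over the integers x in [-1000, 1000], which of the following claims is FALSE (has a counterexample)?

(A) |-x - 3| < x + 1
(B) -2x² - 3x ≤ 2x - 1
(A) x = 0: LHS = |-0 - 3| = |-3| = 3, RHS = 0 + 1 = 1; 3 < 1 — FAILS
(B) x = 0: LHS = -2·0² - 3·0 = 0, RHS = 2·0 - 1 = -1; 0 ≤ -1 — FAILS

Answer: Both A and B are false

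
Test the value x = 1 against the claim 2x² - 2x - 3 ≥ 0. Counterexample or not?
Substitute x = 1 into the relation:
x = 1: LHS = 2·1² - 2·1 - 3 = -3; -3 ≥ 0 — FAILS

Since the claim fails at x = 1, this value is a counterexample.

Answer: Yes, x = 1 is a counterexample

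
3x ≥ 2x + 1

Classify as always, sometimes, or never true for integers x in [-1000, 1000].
Holds at x = 1: LHS = 3·1 = 3, RHS = 2·1 + 1 = 3; 3 ≥ 3 — holds
Fails at x = 0: LHS = 3·0 = 0, RHS = 2·0 + 1 = 1; 0 ≥ 1 — FAILS
It is satisfied by some integers in the range but not all.

Answer: Sometimes true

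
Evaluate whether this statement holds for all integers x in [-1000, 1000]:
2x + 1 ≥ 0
The claim fails at x = -1:
x = -1: LHS = 2·(-1) + 1 = -1; -1 ≥ 0 — FAILS

Because a single integer refutes it, the statement is false.

Answer: False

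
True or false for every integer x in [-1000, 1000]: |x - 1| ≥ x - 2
Over all integers in [-1000, 1000], LHS − RHS is smallest at x = 1, where it equals 1:
x = 1: LHS = |1 - 1| = |0| = 0, RHS = 1 - 2 = -1; 0 ≥ -1 — holds
At the ends of the range:
x = -1000: LHS = |(-1000) - 1| = |-1001| = 1001, RHS = (-1000) - 2 = -1002; 1001 ≥ -1002 — holds
x = 1000: LHS = |1000 - 1| = |999| = 999, RHS = 1000 - 2 = 998; 999 ≥ 998 — holds
Hence LHS − RHS is never negative, i.e. LHS ≥ RHS throughout, so the relation holds for every integer in [-1000, 1000].

No counterexample exists.

Answer: True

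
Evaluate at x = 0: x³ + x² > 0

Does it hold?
x = 0: LHS = 0³ + 0² = 0; 0 > 0 — FAILS

The relation fails at x = 0, so x = 0 is a counterexample.

Answer: No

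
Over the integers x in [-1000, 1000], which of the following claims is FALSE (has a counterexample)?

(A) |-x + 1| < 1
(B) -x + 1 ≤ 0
(A) x = 0: LHS = |-0 + 1| = |1| = 1; 1 < 1 — FAILS
(B) x = 0: LHS = -0 + 1 = 1; 1 ≤ 0 — FAILS

Answer: Both A and B are false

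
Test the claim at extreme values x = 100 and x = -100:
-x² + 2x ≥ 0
x = 100: LHS = -100² + 2·100 = -9800; -9800 ≥ 0 — FAILS
x = -100: LHS = -(-100)² + 2·(-100) = -10200; -10200 ≥ 0 — FAILS

Answer: No, fails for both x = 100 and x = -100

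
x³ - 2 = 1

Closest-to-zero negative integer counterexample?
Testing negative integers from -1 downward:
x = -1: LHS = (-1)³ - 2 = -3; -3 = 1 — FAILS  ← closest negative counterexample to 0

Answer: x = -1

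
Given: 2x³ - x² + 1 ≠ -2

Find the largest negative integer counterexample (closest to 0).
Testing negative integers from -1 downward:
x = -1: LHS = 2·(-1)³ - (-1)² + 1 = -2; -2 ≠ -2 — FAILS  ← closest negative counterexample to 0

Answer: x = -1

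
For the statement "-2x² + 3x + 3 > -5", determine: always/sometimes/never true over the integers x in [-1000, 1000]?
Holds at x = 0: LHS = -2·0² + 3·0 + 3 = 3; 3 > -5 — holds
Fails at x = -2: LHS = -2·(-2)² + 3·(-2) + 3 = -11; -11 > -5 — FAILS
It is satisfied by some integers in the range but not all.

Answer: Sometimes true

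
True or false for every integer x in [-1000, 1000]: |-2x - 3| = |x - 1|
The claim fails at x = 0:
x = 0: LHS = |-2·0 - 3| = |-3| = 3, RHS = |0 - 1| = |-1| = 1; 3 = 1 — FAILS

Because a single integer refutes it, the statement is false.

Answer: False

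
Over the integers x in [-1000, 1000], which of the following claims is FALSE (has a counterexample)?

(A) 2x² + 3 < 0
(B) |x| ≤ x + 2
(A) x = 0: LHS = 2·0² + 3 = 3; 3 < 0 — FAILS
(B) x = -2: LHS = |-2| = 2, RHS = (-2) + 2 = 0; 2 ≤ 0 — FAILS

Answer: Both A and B are false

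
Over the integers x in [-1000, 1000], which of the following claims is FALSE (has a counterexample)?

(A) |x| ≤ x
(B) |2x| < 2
(A) x = -1: LHS = |-1| = 1; 1 ≤ -1 — FAILS
(B) x = 1: LHS = |2·1| = |2| = 2; 2 < 2 — FAILS

Answer: Both A and B are false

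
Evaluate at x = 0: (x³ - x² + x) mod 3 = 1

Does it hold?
x = 0: LHS = (0³ - 0² + 0) mod 3 = 0 mod 3 = 0; 0 = 1 — FAILS

The relation fails at x = 0, so x = 0 is a counterexample.

Answer: No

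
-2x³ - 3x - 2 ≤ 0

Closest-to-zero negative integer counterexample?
Testing negative integers from -1 downward:
x = -1: LHS = -2·(-1)³ - 3·(-1) - 2 = 3; 3 ≤ 0 — FAILS  ← closest negative counterexample to 0

Answer: x = -1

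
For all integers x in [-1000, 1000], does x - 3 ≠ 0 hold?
The claim fails at x = 3:
x = 3: LHS = 3 - 3 = 0; 0 ≠ 0 — FAILS

Because a single integer refutes it, the statement is false.

Answer: False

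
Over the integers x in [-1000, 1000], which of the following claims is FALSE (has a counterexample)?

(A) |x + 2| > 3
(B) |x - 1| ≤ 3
(A) x = 0: LHS = |0 + 2| = |2| = 2; 2 > 3 — FAILS
(B) x = -3: LHS = |(-3) - 1| = |-4| = 4; 4 ≤ 3 — FAILS

Answer: Both A and B are false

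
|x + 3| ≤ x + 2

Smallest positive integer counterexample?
Testing positive integers:
x = 1: LHS = |1 + 3| = |4| = 4, RHS = 1 + 2 = 3; 4 ≤ 3 — FAILS  ← smallest positive counterexample

Answer: x = 1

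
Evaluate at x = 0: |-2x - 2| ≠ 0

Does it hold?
x = 0: LHS = |-2·0 - 2| = |-2| = 2; 2 ≠ 0 — holds

The relation is satisfied at x = 0.

Answer: Yes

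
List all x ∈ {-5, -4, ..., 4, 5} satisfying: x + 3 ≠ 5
Holds for: {-5, -4, -3, -2, -1, 0, 1, 3, 4, 5}
Fails for: {2}

Answer: {-5, -4, -3, -2, -1, 0, 1, 3, 4, 5}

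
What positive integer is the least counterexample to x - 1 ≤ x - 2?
Testing positive integers:
x = 1: LHS = 1 - 1 = 0, RHS = 1 - 2 = -1; 0 ≤ -1 — FAILS  ← smallest positive counterexample

Answer: x = 1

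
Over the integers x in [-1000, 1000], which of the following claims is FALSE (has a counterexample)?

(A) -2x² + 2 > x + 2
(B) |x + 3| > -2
(A) x = 0: LHS = -2·0² + 2 = 2, RHS = 0 + 2 = 2; 2 > 2 — FAILS

(B) An absolute value is never negative, so the left side is ≥ 0 for every x, while the right side is -2. Tightest case in [-1000, 1000] is x = -3:
x = -3: LHS = |(-3) + 3| = |0| = 0; 0 > -2 — holds
Hence LHS − RHS is never zero or negative, i.e. LHS > RHS throughout, so the relation holds for every integer in [-1000, 1000].

Only (A) has a counterexample.

Answer: A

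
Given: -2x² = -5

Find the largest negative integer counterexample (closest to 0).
Testing negative integers from -1 downward:
x = -1: LHS = -2·(-1)² = -2; -2 = -5 — FAILS  ← closest negative counterexample to 0

Answer: x = -1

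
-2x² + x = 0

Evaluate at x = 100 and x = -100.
x = 100: LHS = -2·100² + 100 = -19900; -19900 = 0 — FAILS
x = -100: LHS = -2·(-100)² + (-100) = -20100; -20100 = 0 — FAILS

Answer: No, fails for both x = 100 and x = -100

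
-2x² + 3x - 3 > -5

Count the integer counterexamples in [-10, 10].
Counterexamples in [-10, 10]: {-10, -9, -8, -7, -6, -5, -4, -3, -2, -1, 2, 3, 4, 5, 6, 7, 8, 9, 10}.

Counting them gives 19 values.

Answer: 19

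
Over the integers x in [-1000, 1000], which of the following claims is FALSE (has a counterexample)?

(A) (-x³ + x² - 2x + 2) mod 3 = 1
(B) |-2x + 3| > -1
(A) x = 0: LHS = (-0³ + 0² - 2·0 + 2) mod 3 = 2 mod 3 = 2; 2 = 1 — FAILS

(B) An absolute value is never negative, so the left side is ≥ 0 for every x, while the right side is -1. Tightest case in [-1000, 1000] is x = 1:
x = 1: LHS = |-2·1 + 3| = |1| = 1; 1 > -1 — holds
Hence LHS − RHS is never zero or negative, i.e. LHS > RHS throughout, so the relation holds for every integer in [-1000, 1000].

Only (A) has a counterexample.

Answer: A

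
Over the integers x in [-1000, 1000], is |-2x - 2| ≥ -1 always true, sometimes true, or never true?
An absolute value is never negative, so the left side is ≥ 0 for every x, while the right side is -1. Tightest case in [-1000, 1000] is x = -1:
x = -1: LHS = |-2·(-1) - 2| = |0| = 0; 0 ≥ -1 — holds
Hence LHS − RHS is never negative, i.e. LHS ≥ RHS throughout, so the relation holds for every integer in [-1000, 1000].

No counterexample exists.

Answer: Always true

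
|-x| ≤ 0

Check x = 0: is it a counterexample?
Substitute x = 0 into the relation:
x = 0: LHS = |-0| = |0| = 0; 0 ≤ 0 — holds

The claim holds here, so x = 0 is not a counterexample. (A counterexample exists elsewhere, e.g. x = 1.)

Answer: No, x = 0 is not a counterexample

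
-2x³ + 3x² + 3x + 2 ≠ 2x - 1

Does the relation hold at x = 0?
x = 0: LHS = -2·0³ + 3·0² + 3·0 + 2 = 2, RHS = 2·0 - 1 = -1; 2 ≠ -1 — holds

The relation is satisfied at x = 0.

Answer: Yes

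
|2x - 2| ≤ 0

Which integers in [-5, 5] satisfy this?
Holds for: {1}
Fails for: {-5, -4, -3, -2, -1, 0, 2, 3, 4, 5}

Answer: {1}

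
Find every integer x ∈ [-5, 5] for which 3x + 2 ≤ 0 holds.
Holds for: {-5, -4, -3, -2, -1}
Fails for: {0, 1, 2, 3, 4, 5}

Answer: {-5, -4, -3, -2, -1}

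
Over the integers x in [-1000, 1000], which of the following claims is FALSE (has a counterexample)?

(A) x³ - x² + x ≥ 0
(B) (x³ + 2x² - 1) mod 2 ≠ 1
(A) x = -1: LHS = (-1)³ - (-1)² + (-1) = -3; -3 ≥ 0 — FAILS
(B) x = 0: LHS = (0³ + 2·0² - 1) mod 2 = (-1) mod 2 = 1; 1 ≠ 1 — FAILS

Answer: Both A and B are false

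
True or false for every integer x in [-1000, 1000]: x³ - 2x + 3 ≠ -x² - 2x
Track d = LHS − RHS over the integers in [-1000, 1000]. Equality would need d = 0, but d changes sign only between consecutive integers, jumping over 0:
x = -2: LHS = (-2)³ - 2·(-2) + 3 = -1, RHS = -(-2)² - 2·(-2) = 0; -1 ≠ 0 — holds  (d = -1)
x = -1: LHS = (-1)³ - 2·(-1) + 3 = 4, RHS = -(-1)² - 2·(-1) = 1; 4 ≠ 1 — holds  (d = 3)
Away from these crossings d keeps a constant sign, and checking every integer in [-1000, 1000] confirms d ≠ 0 throughout. Hence the two sides are never equal, so the relation holds for every integer in [-1000, 1000].

No counterexample exists.

Answer: True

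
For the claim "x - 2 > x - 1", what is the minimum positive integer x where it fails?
Testing positive integers:
x = 1: LHS = 1 - 2 = -1, RHS = 1 - 1 = 0; -1 > 0 — FAILS  ← smallest positive counterexample

Answer: x = 1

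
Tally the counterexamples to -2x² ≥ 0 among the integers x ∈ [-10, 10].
Counterexamples in [-10, 10]: {-10, -9, -8, -7, -6, -5, -4, -3, -2, -1, 1, 2, 3, 4, 5, 6, 7, 8, 9, 10}.

Counting them gives 20 values.

Answer: 20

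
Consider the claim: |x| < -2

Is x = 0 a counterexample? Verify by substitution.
Substitute x = 0 into the relation:
x = 0: LHS = |0| = 0; 0 < -2 — FAILS

Since the claim fails at x = 0, this value is a counterexample.

Answer: Yes, x = 0 is a counterexample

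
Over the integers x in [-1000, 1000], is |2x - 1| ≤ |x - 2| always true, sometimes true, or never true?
Holds at x = 0: LHS = |2·0 - 1| = |-1| = 1, RHS = |0 - 2| = |-2| = 2; 1 ≤ 2 — holds
Fails at x = 2: LHS = |2·2 - 1| = |3| = 3, RHS = |2 - 2| = |0| = 0; 3 ≤ 0 — FAILS
It is satisfied by some integers in the range but not all.

Answer: Sometimes true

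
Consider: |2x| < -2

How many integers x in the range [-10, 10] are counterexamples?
Counterexamples in [-10, 10]: {-10, -9, -8, -7, -6, -5, -4, -3, -2, -1, 0, 1, 2, 3, 4, 5, 6, 7, 8, 9, 10}.

Counting them gives 21 values.

Answer: 21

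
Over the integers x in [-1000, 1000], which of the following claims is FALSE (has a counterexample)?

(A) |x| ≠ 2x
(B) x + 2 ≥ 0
(A) x = 0: LHS = |0| = 0, RHS = 2·0 = 0; 0 ≠ 0 — FAILS
(B) x = -3: LHS = (-3) + 2 = -1; -1 ≥ 0 — FAILS

Answer: Both A and B are false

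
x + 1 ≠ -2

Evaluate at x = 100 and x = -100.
x = 100: LHS = 100 + 1 = 101; 101 ≠ -2 — holds
x = -100: LHS = (-100) + 1 = -99; -99 ≠ -2 — holds

Answer: Yes, holds for both x = 100 and x = -100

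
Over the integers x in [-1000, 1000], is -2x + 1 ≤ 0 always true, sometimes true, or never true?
Holds at x = 1: LHS = -2·1 + 1 = -1; -1 ≤ 0 — holds
Fails at x = 0: LHS = -2·0 + 1 = 1; 1 ≤ 0 — FAILS
It is satisfied by some integers in the range but not all.

Answer: Sometimes true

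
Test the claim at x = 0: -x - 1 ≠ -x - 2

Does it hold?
x = 0: LHS = -0 - 1 = -1, RHS = -0 - 2 = -2; -1 ≠ -2 — holds

The relation is satisfied at x = 0.

Answer: Yes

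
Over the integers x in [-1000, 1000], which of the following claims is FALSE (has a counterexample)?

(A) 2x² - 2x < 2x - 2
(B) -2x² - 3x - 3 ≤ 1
(A) x = 0: LHS = 2·0² - 2·0 = 0, RHS = 2·0 - 2 = -2; 0 < -2 — FAILS

(B) Over all integers in [-1000, 1000], LHS − RHS is largest at x = -1, where it equals -3:
x = -1: LHS = -2·(-1)² - 3·(-1) - 3 = -2; -2 ≤ 1 — holds
At the ends of the range:
x = -1000: LHS = -2·(-1000)² - 3·(-1000) - 3 = -1997003; -1997003 ≤ 1 — holds
x = 1000: LHS = -2·1000² - 3·1000 - 3 = -2003003; -2003003 ≤ 1 — holds
Hence LHS − RHS is never positive, i.e. LHS ≤ RHS throughout, so the relation holds for every integer in [-1000, 1000].

Only (A) has a counterexample.

Answer: A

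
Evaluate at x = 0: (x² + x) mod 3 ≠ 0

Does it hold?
x = 0: LHS = (0² + 0) mod 3 = 0 mod 3 = 0; 0 ≠ 0 — FAILS

The relation fails at x = 0, so x = 0 is a counterexample.

Answer: No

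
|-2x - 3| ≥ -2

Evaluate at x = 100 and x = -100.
x = 100: LHS = |-2·100 - 3| = |-203| = 203; 203 ≥ -2 — holds
x = -100: LHS = |-2·(-100) - 3| = |197| = 197; 197 ≥ -2 — holds

Answer: Yes, holds for both x = 100 and x = -100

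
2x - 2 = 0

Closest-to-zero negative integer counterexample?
Testing negative integers from -1 downward:
x = -1: LHS = 2·(-1) - 2 = -4; -4 = 0 — FAILS  ← closest negative counterexample to 0

Answer: x = -1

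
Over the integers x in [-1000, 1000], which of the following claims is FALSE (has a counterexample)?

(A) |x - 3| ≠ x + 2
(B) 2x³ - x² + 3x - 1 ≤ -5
(A) Track d = LHS − RHS over the integers in [-1000, 1000]. Equality would need d = 0, but d changes sign only between consecutive integers, jumping over 0:
x = 0: LHS = |0 - 3| = |-3| = 3, RHS = 0 + 2 = 2; 3 ≠ 2 — holds  (d = 1)
x = 1: LHS = |1 - 3| = |-2| = 2, RHS = 1 + 2 = 3; 2 ≠ 3 — holds  (d = -1)
Away from these crossings d keeps a constant sign, and checking every integer in [-1000, 1000] confirms d ≠ 0 throughout. Hence the two sides are never equal, so the relation holds for every integer in [-1000, 1000].

(B) x = 0: LHS = 2·0³ - 0² + 3·0 - 1 = -1; -1 ≤ -5 — FAILS

Only (B) has a counterexample.

Answer: B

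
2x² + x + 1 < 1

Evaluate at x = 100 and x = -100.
x = 100: LHS = 2·100² + 100 + 1 = 20101; 20101 < 1 — FAILS
x = -100: LHS = 2·(-100)² + (-100) + 1 = 19901; 19901 < 1 — FAILS

Answer: No, fails for both x = 100 and x = -100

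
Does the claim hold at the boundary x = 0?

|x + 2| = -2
x = 0: LHS = |0 + 2| = |2| = 2; 2 = -2 — FAILS

The relation fails at x = 0, so x = 0 is a counterexample.

Answer: No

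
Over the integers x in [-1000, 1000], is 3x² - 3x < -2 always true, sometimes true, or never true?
Over all integers in [-1000, 1000], LHS − RHS is smallest at x = 0, where it equals 2:
x = 0: LHS = 3·0² - 3·0 = 0; 0 < -2 — FAILS
At the ends of the range:
x = -1000: LHS = 3·(-1000)² - 3·(-1000) = 3003000; 3003000 < -2 — FAILS
x = 1000: LHS = 3·1000² - 3·1000 = 2997000; 2997000 < -2 — FAILS
Hence LHS − RHS is never negative, i.e. LHS ≥ RHS throughout, so the claimed relation (<) fails for every integer in [-1000, 1000].

No integer in the range satisfies it.

Answer: Never true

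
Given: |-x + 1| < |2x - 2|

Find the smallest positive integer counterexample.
Testing positive integers:
x = 1: LHS = |-1 + 1| = |0| = 0, RHS = |2·1 - 2| = |0| = 0; 0 < 0 — FAILS  ← smallest positive counterexample

Answer: x = 1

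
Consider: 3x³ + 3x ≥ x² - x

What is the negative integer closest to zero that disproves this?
Testing negative integers from -1 downward:
x = -1: LHS = 3·(-1)³ + 3·(-1) = -6, RHS = (-1)² - (-1) = 2; -6 ≥ 2 — FAILS  ← closest negative counterexample to 0

Answer: x = -1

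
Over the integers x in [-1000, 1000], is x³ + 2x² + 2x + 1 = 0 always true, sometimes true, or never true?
Holds at x = -1: LHS = (-1)³ + 2·(-1)² + 2·(-1) + 1 = 0; 0 = 0 — holds
Fails at x = 0: LHS = 0³ + 2·0² + 2·0 + 1 = 1; 1 = 0 — FAILS
It is satisfied by some integers in the range but not all.

Answer: Sometimes true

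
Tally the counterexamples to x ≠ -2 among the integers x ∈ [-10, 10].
Counterexamples in [-10, 10]: {-2}.

Counting them gives 1 values.

Answer: 1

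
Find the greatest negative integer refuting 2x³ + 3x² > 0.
Testing negative integers from -1 downward:
x = -1: LHS = 2·(-1)³ + 3·(-1)² = 1; 1 > 0 — holds
x = -2: LHS = 2·(-2)³ + 3·(-2)² = -4; -4 > 0 — FAILS  ← closest negative counterexample to 0

Answer: x = -2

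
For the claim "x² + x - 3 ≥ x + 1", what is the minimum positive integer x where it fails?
Testing positive integers:
x = 1: LHS = 1² + 1 - 3 = -1, RHS = 1 + 1 = 2; -1 ≥ 2 — FAILS  ← smallest positive counterexample

Answer: x = 1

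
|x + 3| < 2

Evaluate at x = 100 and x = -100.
x = 100: LHS = |100 + 3| = |103| = 103; 103 < 2 — FAILS
x = -100: LHS = |(-100) + 3| = |-97| = 97; 97 < 2 — FAILS

Answer: No, fails for both x = 100 and x = -100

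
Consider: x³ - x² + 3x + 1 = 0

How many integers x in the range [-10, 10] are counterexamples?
Counterexamples in [-10, 10]: {-10, -9, -8, -7, -6, -5, -4, -3, -2, -1, 0, 1, 2, 3, 4, 5, 6, 7, 8, 9, 10}.

Counting them gives 21 values.

Answer: 21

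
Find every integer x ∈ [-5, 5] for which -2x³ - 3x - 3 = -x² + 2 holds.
Track d = LHS − RHS over the integers in [-5, 5]. Equality would need d = 0, but d changes sign only between consecutive integers, jumping over 0:
x = -1: LHS = -2·(-1)³ - 3·(-1) - 3 = 2, RHS = -(-1)² + 2 = 1; 2 = 1 — FAILS  (d = 1)
x = 0: LHS = -2·0³ - 3·0 - 3 = -3, RHS = -0² + 2 = 2; -3 = 2 — FAILS  (d = -5)
Away from these crossings d keeps a constant sign, and checking every integer in [-5, 5] confirms d ≠ 0 throughout. Hence the two sides are never equal, so the claimed relation (=) fails for every integer in [-5, 5].

Answer: None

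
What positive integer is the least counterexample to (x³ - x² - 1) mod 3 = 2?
Testing positive integers:
x = 1: LHS = (1³ - 1² - 1) mod 3 = (-1) mod 3 = 2; 2 = 2 — holds
x = 2: LHS = (2³ - 2² - 1) mod 3 = 3 mod 3 = 0; 0 = 2 — FAILS  ← smallest positive counterexample

Answer: x = 2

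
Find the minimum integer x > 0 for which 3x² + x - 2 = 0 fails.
Testing positive integers:
x = 1: LHS = 3·1² + 1 - 2 = 2; 2 = 0 — FAILS  ← smallest positive counterexample

Answer: x = 1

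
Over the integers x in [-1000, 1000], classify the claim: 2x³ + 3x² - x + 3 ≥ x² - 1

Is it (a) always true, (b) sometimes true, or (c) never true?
Holds at x = 0: LHS = 2·0³ + 3·0² - 0 + 3 = 3, RHS = 0² - 1 = -1; 3 ≥ -1 — holds
Fails at x = -2: LHS = 2·(-2)³ + 3·(-2)² - (-2) + 3 = 1, RHS = (-2)² - 1 = 3; 1 ≥ 3 — FAILS
It is satisfied by some integers in the range but not all.

Answer: Sometimes true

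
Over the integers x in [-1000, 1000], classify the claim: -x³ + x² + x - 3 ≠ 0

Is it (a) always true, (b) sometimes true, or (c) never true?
Track d = LHS − RHS over the integers in [-1000, 1000]. Equality would need d = 0, but d changes sign only between consecutive integers, jumping over 0:
x = -2: LHS = -(-2)³ + (-2)² + (-2) - 3 = 7; 7 ≠ 0 — holds  (d = 7)
x = -1: LHS = -(-1)³ + (-1)² + (-1) - 3 = -2; -2 ≠ 0 — holds  (d = -2)
Away from these crossings d keeps a constant sign, and checking every integer in [-1000, 1000] confirms d ≠ 0 throughout. Hence the two sides are never equal, so the relation holds for every integer in [-1000, 1000].

No counterexample exists.

Answer: Always true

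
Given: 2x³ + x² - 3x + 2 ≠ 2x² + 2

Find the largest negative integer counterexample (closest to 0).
Testing negative integers from -1 downward:
x = -1: LHS = 2·(-1)³ + (-1)² - 3·(-1) + 2 = 4, RHS = 2·(-1)² + 2 = 4; 4 ≠ 4 — FAILS  ← closest negative counterexample to 0

Answer: x = -1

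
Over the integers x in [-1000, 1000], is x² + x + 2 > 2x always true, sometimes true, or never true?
Over all integers in [-1000, 1000], LHS − RHS is smallest at x = 0, where it equals 2:
x = 0: LHS = 0² + 0 + 2 = 2, RHS = 2·0 = 0; 2 > 0 — holds
At the ends of the range:
x = -1000: LHS = (-1000)² + (-1000) + 2 = 999002, RHS = 2·(-1000) = -2000; 999002 > -2000 — holds
x = 1000: LHS = 1000² + 1000 + 2 = 1001002, RHS = 2·1000 = 2000; 1001002 > 2000 — holds
Hence LHS − RHS is never zero or negative, i.e. LHS > RHS throughout, so the relation holds for every integer in [-1000, 1000].

No counterexample exists.

Answer: Always true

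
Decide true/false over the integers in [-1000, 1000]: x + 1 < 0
The claim fails at x = 0:
x = 0: LHS = 0 + 1 = 1; 1 < 0 — FAILS

Because a single integer refutes it, the statement is false.

Answer: False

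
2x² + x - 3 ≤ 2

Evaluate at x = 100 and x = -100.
x = 100: LHS = 2·100² + 100 - 3 = 20097; 20097 ≤ 2 — FAILS
x = -100: LHS = 2·(-100)² + (-100) - 3 = 19897; 19897 ≤ 2 — FAILS

Answer: No, fails for both x = 100 and x = -100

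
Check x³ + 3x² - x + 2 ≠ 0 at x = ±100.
x = 100: LHS = 100³ + 3·100² - 100 + 2 = 1029902; 1029902 ≠ 0 — holds
x = -100: LHS = (-100)³ + 3·(-100)² - (-100) + 2 = -969898; -969898 ≠ 0 — holds

Answer: Yes, holds for both x = 100 and x = -100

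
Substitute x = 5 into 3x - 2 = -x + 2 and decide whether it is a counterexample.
Substitute x = 5 into the relation:
x = 5: LHS = 3·5 - 2 = 13, RHS = -5 + 2 = -3; 13 = -3 — FAILS

Since the claim fails at x = 5, this value is a counterexample.

Answer: Yes, x = 5 is a counterexample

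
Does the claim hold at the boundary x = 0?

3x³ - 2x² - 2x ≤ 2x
x = 0: LHS = 3·0³ - 2·0² - 2·0 = 0, RHS = 2·0 = 0; 0 ≤ 0 — holds

The relation is satisfied at x = 0.

Answer: Yes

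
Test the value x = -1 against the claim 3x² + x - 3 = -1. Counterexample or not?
Substitute x = -1 into the relation:
x = -1: LHS = 3·(-1)² + (-1) - 3 = -1; -1 = -1 — holds

The claim holds here, so x = -1 is not a counterexample. (A counterexample exists elsewhere, e.g. x = 0.)

Answer: No, x = -1 is not a counterexample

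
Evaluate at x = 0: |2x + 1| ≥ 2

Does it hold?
x = 0: LHS = |2·0 + 1| = |1| = 1; 1 ≥ 2 — FAILS

The relation fails at x = 0, so x = 0 is a counterexample.

Answer: No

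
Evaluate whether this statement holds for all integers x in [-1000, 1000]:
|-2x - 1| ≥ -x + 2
The claim fails at x = 0:
x = 0: LHS = |-2·0 - 1| = |-1| = 1, RHS = -0 + 2 = 2; 1 ≥ 2 — FAILS

Because a single integer refutes it, the statement is false.

Answer: False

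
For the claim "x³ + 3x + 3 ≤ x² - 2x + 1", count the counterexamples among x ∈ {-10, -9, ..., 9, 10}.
Counterexamples in [-10, 10]: {0, 1, 2, 3, 4, 5, 6, 7, 8, 9, 10}.

Counting them gives 11 values.

Answer: 11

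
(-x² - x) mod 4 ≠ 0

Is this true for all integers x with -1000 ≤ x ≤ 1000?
The claim fails at x = 0:
x = 0: LHS = (-0² - 0) mod 4 = 0 mod 4 = 0; 0 ≠ 0 — FAILS

Because a single integer refutes it, the statement is false.

Answer: False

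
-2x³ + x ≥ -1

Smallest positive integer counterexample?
Testing positive integers:
x = 1: LHS = -2·1³ + 1 = -1; -1 ≥ -1 — holds
x = 2: LHS = -2·2³ + 2 = -14; -14 ≥ -1 — FAILS  ← smallest positive counterexample

Answer: x = 2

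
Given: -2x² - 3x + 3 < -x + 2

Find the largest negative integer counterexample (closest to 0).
Testing negative integers from -1 downward:
x = -1: LHS = -2·(-1)² - 3·(-1) + 3 = 4, RHS = -(-1) + 2 = 3; 4 < 3 — FAILS  ← closest negative counterexample to 0

Answer: x = -1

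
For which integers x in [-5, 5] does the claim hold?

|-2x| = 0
Holds for: {0}
Fails for: {-5, -4, -3, -2, -1, 1, 2, 3, 4, 5}

Answer: {0}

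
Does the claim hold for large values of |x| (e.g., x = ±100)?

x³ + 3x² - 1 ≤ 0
x = 100: LHS = 100³ + 3·100² - 1 = 1029999; 1029999 ≤ 0 — FAILS
x = -100: LHS = (-100)³ + 3·(-100)² - 1 = -970001; -970001 ≤ 0 — holds

Answer: Partially: fails for x = 100, holds for x = -100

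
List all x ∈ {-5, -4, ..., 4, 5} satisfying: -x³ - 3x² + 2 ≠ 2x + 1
Track d = LHS − RHS over the integers in [-5, 5]. Equality would need d = 0, but d changes sign only between consecutive integers, jumping over 0:
x = 0: LHS = -0³ - 3·0² + 2 = 2, RHS = 2·0 + 1 = 1; 2 ≠ 1 — holds  (d = 1)
x = 1: LHS = -1³ - 3·1² + 2 = -2, RHS = 2·1 + 1 = 3; -2 ≠ 3 — holds  (d = -5)
Away from these crossings d keeps a constant sign, and checking every integer in [-5, 5] confirms d ≠ 0 throughout. Hence the two sides are never equal, so the relation holds for every integer in [-5, 5].

Answer: All integers in [-5, 5]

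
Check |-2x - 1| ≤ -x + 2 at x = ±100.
x = 100: LHS = |-2·100 - 1| = |-201| = 201, RHS = -100 + 2 = -98; 201 ≤ -98 — FAILS
x = -100: LHS = |-2·(-100) - 1| = |199| = 199, RHS = -(-100) + 2 = 102; 199 ≤ 102 — FAILS

Answer: No, fails for both x = 100 and x = -100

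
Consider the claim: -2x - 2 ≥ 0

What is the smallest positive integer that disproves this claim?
Testing positive integers:
x = 1: LHS = -2·1 - 2 = -4; -4 ≥ 0 — FAILS  ← smallest positive counterexample

Answer: x = 1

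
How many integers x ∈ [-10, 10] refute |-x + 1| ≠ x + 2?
Track d = LHS − RHS over the integers in [-10, 10]. Equality would need d = 0, but d changes sign only between consecutive integers, jumping over 0:
x = -1: LHS = |-(-1) + 1| = |2| = 2, RHS = (-1) + 2 = 1; 2 ≠ 1 — holds  (d = 1)
x = 0: LHS = |-0 + 1| = |1| = 1, RHS = 0 + 2 = 2; 1 ≠ 2 — holds  (d = -1)
Away from these crossings d keeps a constant sign, and checking every integer in [-10, 10] confirms d ≠ 0 throughout. Hence the two sides are never equal, so the relation holds for every integer in [-10, 10].

No counterexample appears in that range.

Answer: 0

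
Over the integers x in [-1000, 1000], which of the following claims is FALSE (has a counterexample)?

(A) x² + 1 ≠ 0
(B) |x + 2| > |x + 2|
(A) Over all integers in [-1000, 1000], LHS − RHS is always positive; it is smallest at x = 0, where it equals 1:
x = 0: LHS = 0² + 1 = 1; 1 ≠ 0 — holds
At the ends of the range:
x = -1000: LHS = (-1000)² + 1 = 1000001; 1000001 ≠ 0 — holds
x = 1000: LHS = 1000² + 1 = 1000001; 1000001 ≠ 0 — holds
Hence LHS − RHS is never 0, i.e. the two sides are never equal, so the relation holds for every integer in [-1000, 1000].

(B) x = 0: LHS = |0 + 2| = |2| = 2, RHS = |0 + 2| = |2| = 2; 2 > 2 — FAILS

Only (B) has a counterexample.

Answer: B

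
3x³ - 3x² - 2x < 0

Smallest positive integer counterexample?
Testing positive integers:
x = 1: LHS = 3·1³ - 3·1² - 2·1 = -2; -2 < 0 — holds
x = 2: LHS = 3·2³ - 3·2² - 2·2 = 8; 8 < 0 — FAILS  ← smallest positive counterexample

Answer: x = 2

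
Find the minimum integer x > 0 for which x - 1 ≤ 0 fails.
Testing positive integers:
x = 1: LHS = 1 - 1 = 0; 0 ≤ 0 — holds
x = 2: LHS = 2 - 1 = 1; 1 ≤ 0 — FAILS  ← smallest positive counterexample

Answer: x = 2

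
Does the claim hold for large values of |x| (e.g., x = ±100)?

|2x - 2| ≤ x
x = 100: LHS = |2·100 - 2| = |198| = 198; 198 ≤ 100 — FAILS
x = -100: LHS = |2·(-100) - 2| = |-202| = 202; 202 ≤ -100 — FAILS

Answer: No, fails for both x = 100 and x = -100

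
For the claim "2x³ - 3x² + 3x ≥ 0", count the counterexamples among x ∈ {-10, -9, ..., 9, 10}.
Counterexamples in [-10, 10]: {-10, -9, -8, -7, -6, -5, -4, -3, -2, -1}.

Counting them gives 10 values.

Answer: 10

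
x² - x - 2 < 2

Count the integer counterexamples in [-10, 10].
Counterexamples in [-10, 10]: {-10, -9, -8, -7, -6, -5, -4, -3, -2, 3, 4, 5, 6, 7, 8, 9, 10}.

Counting them gives 17 values.

Answer: 17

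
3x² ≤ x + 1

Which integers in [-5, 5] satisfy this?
Holds for: {0}
Fails for: {-5, -4, -3, -2, -1, 1, 2, 3, 4, 5}

Answer: {0}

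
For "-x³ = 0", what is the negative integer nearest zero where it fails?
Testing negative integers from -1 downward:
x = -1: LHS = -(-1)³ = 1; 1 = 0 — FAILS  ← closest negative counterexample to 0

Answer: x = -1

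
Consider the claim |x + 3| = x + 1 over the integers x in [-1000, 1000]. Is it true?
The claim fails at x = 0:
x = 0: LHS = |0 + 3| = |3| = 3, RHS = 0 + 1 = 1; 3 = 1 — FAILS

Because a single integer refutes it, the statement is false.

Answer: False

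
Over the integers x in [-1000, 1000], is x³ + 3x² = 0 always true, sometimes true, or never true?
Holds at x = 0: LHS = 0³ + 3·0² = 0; 0 = 0 — holds
Fails at x = 1: LHS = 1³ + 3·1² = 4; 4 = 0 — FAILS
It is satisfied by some integers in the range but not all.

Answer: Sometimes true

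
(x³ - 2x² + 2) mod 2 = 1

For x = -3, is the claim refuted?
Substitute x = -3 into the relation:
x = -3: LHS = ((-3)³ - 2·(-3)² + 2) mod 2 = (-43) mod 2 = 1; 1 = 1 — holds

The claim holds here, so x = -3 is not a counterexample. (A counterexample exists elsewhere, e.g. x = 0.)

Answer: No, x = -3 is not a counterexample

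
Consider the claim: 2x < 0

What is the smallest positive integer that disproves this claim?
Testing positive integers:
x = 1: LHS = 2·1 = 2; 2 < 0 — FAILS  ← smallest positive counterexample

Answer: x = 1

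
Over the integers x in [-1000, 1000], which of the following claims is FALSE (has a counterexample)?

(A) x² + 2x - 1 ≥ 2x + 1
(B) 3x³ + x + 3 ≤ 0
(A) x = 0: LHS = 0² + 2·0 - 1 = -1, RHS = 2·0 + 1 = 1; -1 ≥ 1 — FAILS
(B) x = 0: LHS = 3·0³ + 0 + 3 = 3; 3 ≤ 0 — FAILS

Answer: Both A and B are false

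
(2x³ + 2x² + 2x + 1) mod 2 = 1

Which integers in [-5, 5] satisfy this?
For a polynomial with integer coefficients, its value mod 2 depends only on x mod 2, so it suffices to check one representative of each residue class, x = 0, 1:
x = 0: LHS = (2·0³ + 2·0² + 2·0 + 1) mod 2 = 1 mod 2 = 1; 1 = 1 — holds
x = 1: LHS = (2·1³ + 2·1² + 2·1 + 1) mod 2 = 7 mod 2 = 1; 1 = 1 — holds
The relation holds in every residue class, so the relation holds for every integer in [-5, 5].

Answer: All integers in [-5, 5]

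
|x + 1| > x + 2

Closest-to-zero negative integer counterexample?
Testing negative integers from -1 downward:
x = -1: LHS = |(-1) + 1| = |0| = 0, RHS = (-1) + 2 = 1; 0 > 1 — FAILS  ← closest negative counterexample to 0

Answer: x = -1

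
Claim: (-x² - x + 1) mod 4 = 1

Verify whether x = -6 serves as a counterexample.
Substitute x = -6 into the relation:
x = -6: LHS = (-(-6)² - (-6) + 1) mod 4 = (-29) mod 4 = 3; 3 = 1 — FAILS

Since the claim fails at x = -6, this value is a counterexample.

Answer: Yes, x = -6 is a counterexample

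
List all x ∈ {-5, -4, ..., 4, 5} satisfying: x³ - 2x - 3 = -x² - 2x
Track d = LHS − RHS over the integers in [-5, 5]. Equality would need d = 0, but d changes sign only between consecutive integers, jumping over 0:
x = 1: LHS = 1³ - 2·1 - 3 = -4, RHS = -1² - 2·1 = -3; -4 = -3 — FAILS  (d = -1)
x = 2: LHS = 2³ - 2·2 - 3 = 1, RHS = -2² - 2·2 = -8; 1 = -8 — FAILS  (d = 9)
Away from these crossings d keeps a constant sign, and checking every integer in [-5, 5] confirms d ≠ 0 throughout. Hence the two sides are never equal, so the claimed relation (=) fails for every integer in [-5, 5].

Answer: None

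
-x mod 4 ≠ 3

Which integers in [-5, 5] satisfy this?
Holds for: {-5, -4, -2, -1, 0, 2, 3, 4}
Fails for: {-3, 1, 5}

Answer: {-5, -4, -2, -1, 0, 2, 3, 4}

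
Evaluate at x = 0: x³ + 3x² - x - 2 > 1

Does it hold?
x = 0: LHS = 0³ + 3·0² - 0 - 2 = -2; -2 > 1 — FAILS

The relation fails at x = 0, so x = 0 is a counterexample.

Answer: No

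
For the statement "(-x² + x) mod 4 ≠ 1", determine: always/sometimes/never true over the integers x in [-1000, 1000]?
For a polynomial with integer coefficients, its value mod 4 depends only on x mod 4, so it suffices to check one representative of each residue class, x = 0, 1, 2, 3:
x = 0: LHS = (-0² + 0) mod 4 = 0 mod 4 = 0; 0 ≠ 1 — holds
x = 1: LHS = (-1² + 1) mod 4 = 0 mod 4 = 0; 0 ≠ 1 — holds
x = 2: LHS = (-2² + 2) mod 4 = (-2) mod 4 = 2; 2 ≠ 1 — holds
x = 3: LHS = (-3² + 3) mod 4 = (-6) mod 4 = 2; 2 ≠ 1 — holds
The relation holds in every residue class, so the relation holds for every integer in [-1000, 1000].

No counterexample exists.

Answer: Always true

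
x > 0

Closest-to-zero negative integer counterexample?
Testing negative integers from -1 downward:
x = -1: -1 > 0 — FAILS  ← closest negative counterexample to 0

Answer: x = -1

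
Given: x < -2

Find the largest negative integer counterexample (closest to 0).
Testing negative integers from -1 downward:
x = -1: -1 < -2 — FAILS  ← closest negative counterexample to 0

Answer: x = -1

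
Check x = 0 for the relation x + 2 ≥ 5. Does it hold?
x = 0: LHS = 0 + 2 = 2; 2 ≥ 5 — FAILS

The relation fails at x = 0, so x = 0 is a counterexample.

Answer: No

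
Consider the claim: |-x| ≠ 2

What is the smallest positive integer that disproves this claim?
Testing positive integers:
x = 1: LHS = |-1| = 1; 1 ≠ 2 — holds
x = 2: LHS = |-2| = 2; 2 ≠ 2 — FAILS  ← smallest positive counterexample

Answer: x = 2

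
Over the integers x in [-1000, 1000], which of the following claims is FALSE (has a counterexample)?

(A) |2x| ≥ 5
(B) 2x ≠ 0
(A) x = 0: LHS = |2·0| = |0| = 0; 0 ≥ 5 — FAILS
(B) x = 0: LHS = 2·0 = 0; 0 ≠ 0 — FAILS

Answer: Both A and B are false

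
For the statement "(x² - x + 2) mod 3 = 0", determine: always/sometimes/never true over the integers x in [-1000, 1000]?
For a polynomial with integer coefficients, its value mod 3 depends only on x mod 3, so it suffices to check one representative of each residue class, x = 0, 1, 2:
x = 0: LHS = (0² - 0 + 2) mod 3 = 2 mod 3 = 2; 2 = 0 — FAILS
x = 1: LHS = (1² - 1 + 2) mod 3 = 2 mod 3 = 2; 2 = 0 — FAILS
x = 2: LHS = (2² - 2 + 2) mod 3 = 4 mod 3 = 1; 1 = 0 — FAILS
The relation fails in every residue class, so the claimed relation (=) fails for every integer in [-1000, 1000].

No integer in the range satisfies it.

Answer: Never true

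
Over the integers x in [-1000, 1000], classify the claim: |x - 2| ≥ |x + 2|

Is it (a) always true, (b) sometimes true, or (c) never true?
Holds at x = 0: LHS = |0 - 2| = |-2| = 2, RHS = |0 + 2| = |2| = 2; 2 ≥ 2 — holds
Fails at x = 1: LHS = |1 - 2| = |-1| = 1, RHS = |1 + 2| = |3| = 3; 1 ≥ 3 — FAILS
It is satisfied by some integers in the range but not all.

Answer: Sometimes true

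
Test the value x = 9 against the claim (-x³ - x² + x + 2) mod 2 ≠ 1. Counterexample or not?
Substitute x = 9 into the relation:
x = 9: LHS = (-9³ - 9² + 9 + 2) mod 2 = (-799) mod 2 = 1; 1 ≠ 1 — FAILS

Since the claim fails at x = 9, this value is a counterexample.

Answer: Yes, x = 9 is a counterexample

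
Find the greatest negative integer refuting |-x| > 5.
Testing negative integers from -1 downward:
x = -1: LHS = |-(-1)| = |1| = 1; 1 > 5 — FAILS  ← closest negative counterexample to 0

Answer: x = -1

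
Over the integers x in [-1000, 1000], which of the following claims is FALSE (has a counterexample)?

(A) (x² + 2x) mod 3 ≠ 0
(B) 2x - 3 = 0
(A) x = 0: LHS = (0² + 2·0) mod 3 = 0 mod 3 = 0; 0 ≠ 0 — FAILS
(B) x = 0: LHS = 2·0 - 3 = -3; -3 = 0 — FAILS

Answer: Both A and B are false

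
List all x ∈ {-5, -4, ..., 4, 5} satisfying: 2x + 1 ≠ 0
Track d = LHS − RHS over the integers in [-5, 5]. Equality would need d = 0, but d changes sign only between consecutive integers, jumping over 0:
x = -1: LHS = 2·(-1) + 1 = -1; -1 ≠ 0 — holds  (d = -1)
x = 0: LHS = 2·0 + 1 = 1; 1 ≠ 0 — holds  (d = 1)
Away from these crossings d keeps a constant sign, and checking every integer in [-5, 5] confirms d ≠ 0 throughout. Hence the two sides are never equal, so the relation holds for every integer in [-5, 5].

Answer: All integers in [-5, 5]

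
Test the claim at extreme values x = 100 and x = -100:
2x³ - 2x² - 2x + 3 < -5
x = 100: LHS = 2·100³ - 2·100² - 2·100 + 3 = 1979803; 1979803 < -5 — FAILS
x = -100: LHS = 2·(-100)³ - 2·(-100)² - 2·(-100) + 3 = -2019797; -2019797 < -5 — holds

Answer: Partially: fails for x = 100, holds for x = -100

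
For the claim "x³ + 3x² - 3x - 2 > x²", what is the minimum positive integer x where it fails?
Testing positive integers:
x = 1: LHS = 1³ + 3·1² - 3·1 - 2 = -1, RHS = 1² = 1; -1 > 1 — FAILS  ← smallest positive counterexample

Answer: x = 1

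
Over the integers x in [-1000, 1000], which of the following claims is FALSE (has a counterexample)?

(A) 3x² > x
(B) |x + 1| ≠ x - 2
(A) x = 0: LHS = 3·0² = 0; 0 > 0 — FAILS

(B) Over all integers in [-1000, 1000], LHS − RHS is always positive; it is smallest at x = 0, where it equals 3:
x = 0: LHS = |0 + 1| = |1| = 1, RHS = 0 - 2 = -2; 1 ≠ -2 — holds
At the ends of the range:
x = -1000: LHS = |(-1000) + 1| = |-999| = 999, RHS = (-1000) - 2 = -1002; 999 ≠ -1002 — holds
x = 1000: LHS = |1000 + 1| = |1001| = 1001, RHS = 1000 - 2 = 998; 1001 ≠ 998 — holds
Hence LHS − RHS is never 0, i.e. the two sides are never equal, so the relation holds for every integer in [-1000, 1000].

Only (A) has a counterexample.

Answer: A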